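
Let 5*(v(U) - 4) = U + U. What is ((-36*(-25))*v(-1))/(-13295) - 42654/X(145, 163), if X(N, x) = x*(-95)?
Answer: 103382706/41174615 ≈ 2.5108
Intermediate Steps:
v(U) = 4 + 2*U/5 (v(U) = 4 + (U + U)/5 = 4 + (2*U)/5 = 4 + 2*U/5)
X(N, x) = -95*x
((-36*(-25))*v(-1))/(-13295) - 42654/X(145, 163) = ((-36*(-25))*(4 + (⅖)*(-1)))/(-13295) - 42654/((-95*163)) = (900*(4 - ⅖))*(-1/13295) - 42654/(-15485) = (900*(18/5))*(-1/13295) - 42654*(-1/15485) = 3240*(-1/13295) + 42654/15485 = -648/2659 + 42654/15485 = 103382706/41174615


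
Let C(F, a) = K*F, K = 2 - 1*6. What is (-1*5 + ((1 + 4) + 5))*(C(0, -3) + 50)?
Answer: 250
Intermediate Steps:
K = -4 (K = 2 - 6 = -4)
C(F, a) = -4*F
(-1*5 + ((1 + 4) + 5))*(C(0, -3) + 50) = (-1*5 + ((1 + 4) + 5))*(-4*0 + 50) = (-5 + (5 + 5))*(0 + 50) = (-5 + 10)*50 = 5*50 = 250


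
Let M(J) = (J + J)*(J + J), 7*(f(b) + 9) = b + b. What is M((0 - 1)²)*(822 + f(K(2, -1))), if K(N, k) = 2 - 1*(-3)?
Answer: 22804/7 ≈ 3257.7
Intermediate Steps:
K(N, k) = 5 (K(N, k) = 2 + 3 = 5)
f(b) = -9 + 2*b/7 (f(b) = -9 + (b + b)/7 = -9 + (2*b)/7 = -9 + 2*b/7)
M(J) = 4*J² (M(J) = (2*J)*(2*J) = 4*J²)
M((0 - 1)²)*(822 + f(K(2, -1))) = (4*((0 - 1)²)²)*(822 + (-9 + (2/7)*5)) = (4*((-1)²)²)*(822 + (-9 + 10/7)) = (4*1²)*(822 - 53/7) = (4*1)*(5701/7) = 4*(5701/7) = 22804/7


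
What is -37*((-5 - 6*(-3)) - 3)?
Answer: -370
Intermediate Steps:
-37*((-5 - 6*(-3)) - 3) = -37*((-5 + 18) - 3) = -37*(13 - 3) = -37*10 = -370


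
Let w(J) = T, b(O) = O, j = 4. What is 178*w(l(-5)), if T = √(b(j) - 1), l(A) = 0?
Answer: 178*√3 ≈ 308.31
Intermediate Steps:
T = √3 (T = √(4 - 1) = √3 ≈ 1.7320)
w(J) = √3
178*w(l(-5)) = 178*√3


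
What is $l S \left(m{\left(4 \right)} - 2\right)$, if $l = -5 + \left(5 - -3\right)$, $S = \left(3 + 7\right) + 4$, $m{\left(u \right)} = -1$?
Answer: $-126$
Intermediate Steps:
$S = 14$ ($S = 10 + 4 = 14$)
$l = 3$ ($l = -5 + \left(5 + 3\right) = -5 + 8 = 3$)
$l S \left(m{\left(4 \right)} - 2\right) = 3 \cdot 14 \left(-1 - 2\right) = 42 \left(-1 - 2\right) = 42 \left(-3\right) = -126$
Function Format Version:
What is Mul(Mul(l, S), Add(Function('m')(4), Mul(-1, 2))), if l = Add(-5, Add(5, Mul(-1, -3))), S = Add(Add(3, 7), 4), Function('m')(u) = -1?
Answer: -126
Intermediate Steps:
S = 14 (S = Add(10, 4) = 14)
l = 3 (l = Add(-5, Add(5, 3)) = Add(-5, 8) = 3)
Mul(Mul(l, S), Add(Function('m')(4), Mul(-1, 2))) = Mul(Mul(3, 14), Add(-1, Mul(-1, 2))) = Mul(42, Add(-1, -2)) = Mul(42, -3) = -126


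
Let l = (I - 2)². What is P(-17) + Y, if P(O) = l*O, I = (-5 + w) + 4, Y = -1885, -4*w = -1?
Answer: -32217/16 ≈ -2013.6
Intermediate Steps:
w = ¼ (w = -¼*(-1) = ¼ ≈ 0.25000)
I = -¾ (I = (-5 + ¼) + 4 = -19/4 + 4 = -¾ ≈ -0.75000)
l = 121/16 (l = (-¾ - 2)² = (-11/4)² = 121/16 ≈ 7.5625)
P(O) = 121*O/16
P(-17) + Y = (121/16)*(-17) - 1885 = -2057/16 - 1885 = -32217/16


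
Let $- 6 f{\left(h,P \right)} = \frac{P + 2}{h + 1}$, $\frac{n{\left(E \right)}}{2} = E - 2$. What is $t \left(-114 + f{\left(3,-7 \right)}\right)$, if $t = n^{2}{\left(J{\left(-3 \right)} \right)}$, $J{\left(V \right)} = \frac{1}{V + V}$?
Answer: $- \frac{461539}{216} \approx -2136.8$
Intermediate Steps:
$J{\left(V \right)} = \frac{1}{2 V}$
$n{\left(E \right)} = -4 + 2 E$ ($n{\left(E \right)} = 2 \left(E - 2\right) = 2 \left(-2 + E\right) = -4 + 2 E$)
$f{\left(h,P \right)} = - \frac{2 + P}{6 \left(1 + h\right)}$ ($f{\left(h,P \right)} = - \frac{\left(P + 2\right) \frac{1}{h + 1}}{6} = - \frac{\left(2 + P\right) \frac{1}{1 + h}}{6} = - \frac{\frac{1}{1 + h} \left(2 + P\right)}{6} = - \frac{2 + P}{6 \left(1 + h\right)}$)
$t = \frac{169}{9}$ ($t = \left(-4 + 2 \frac{1}{2 \left(-3\right)}\right)^{2} = \left(-4 + 2 \cdot \frac{1}{2} \left(- \frac{1}{3}\right)\right)^{2} = \left(-4 + 2 \left(- \frac{1}{6}\right)\right)^{2} = \left(-4 - \frac{1}{3}\right)^{2} = \left(- \frac{13}{3}\right)^{2} = \frac{169}{9} \approx 18.778$)
$t \left(-114 + f{\left(3,-7 \right)}\right) = \frac{169 \left(-114 + \frac{-2 - -7}{6 \left(1 + 3\right)}\right)}{9} = \frac{169 \left(-114 + \frac{-2 + 7}{6 \cdot 4}\right)}{9} = \frac{169 \left(-114 + \frac{1}{6} \cdot \frac{1}{4} \cdot 5\right)}{9} = \frac{169 \left(-114 + \frac{5}{24}\right)}{9} = \frac{169}{9} \left(- \frac{2731}{24}\right) = - \frac{461539}{216}$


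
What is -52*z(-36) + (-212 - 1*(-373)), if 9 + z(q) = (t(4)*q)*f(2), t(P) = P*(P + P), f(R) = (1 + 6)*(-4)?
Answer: -1676683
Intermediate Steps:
f(R) = -28 (f(R) = 7*(-4) = -28)
t(P) = 2*P² (t(P) = P*(2*P) = 2*P²)
z(q) = -9 - 896*q (z(q) = -9 + ((2*4²)*q)*(-28) = -9 + ((2*16)*q)*(-28) = -9 + (32*q)*(-28) = -9 - 896*q)
-52*z(-36) + (-212 - 1*(-373)) = -52*(-9 - 896*(-36)) + (-212 - 1*(-373)) = -52*(-9 + 32256) + (-212 + 373) = -52*32247 + 161 = -1676844 + 161 = -1676683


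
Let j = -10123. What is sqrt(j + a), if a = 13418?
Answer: sqrt(3295) ≈ 57.402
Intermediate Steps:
sqrt(j + a) = sqrt(-10123 + 13418) = sqrt(3295)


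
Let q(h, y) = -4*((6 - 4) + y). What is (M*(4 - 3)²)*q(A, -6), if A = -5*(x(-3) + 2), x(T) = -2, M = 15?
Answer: 240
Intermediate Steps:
A = 0 (A = -5*(-2 + 2) = -5*0 = 0)
q(h, y) = -8 - 4*y (q(h, y) = -4*(2 + y) = -8 - 4*y)
(M*(4 - 3)²)*q(A, -6) = (15*(4 - 3)²)*(-8 - 4*(-6)) = (15*1²)*(-8 + 24) = (15*1)*16 = 15*16 = 240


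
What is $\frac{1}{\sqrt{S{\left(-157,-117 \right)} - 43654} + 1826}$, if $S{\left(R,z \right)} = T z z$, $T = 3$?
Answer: $\frac{1826}{3336863} - \frac{i \sqrt{2587}}{3336863} \approx 0.00054722 - 1.5243 \cdot 10^{-5} i$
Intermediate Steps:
$S{\left(R,z \right)} = 3 z^{2}$ ($S{\left(R,z \right)} = 3 z z = 3 z^{2}$)
$\frac{1}{\sqrt{S{\left(-157,-117 \right)} - 43654} + 1826} = \frac{1}{\sqrt{3 \left(-117\right)^{2} - 43654} + 1826} = \frac{1}{\sqrt{3 \cdot 13689 - 43654} + 1826} = \frac{1}{\sqrt{41067 - 43654} + 1826} = \frac{1}{\sqrt{-2587} + 1826} = \frac{1}{i \sqrt{2587} + 1826} = \frac{1}{1826 + i \sqrt{2587}}$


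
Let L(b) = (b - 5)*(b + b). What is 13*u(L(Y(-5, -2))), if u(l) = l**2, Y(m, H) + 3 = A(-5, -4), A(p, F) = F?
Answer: 366912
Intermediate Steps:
Y(m, H) = -7 (Y(m, H) = -3 - 4 = -7)
L(b) = 2*b*(-5 + b) (L(b) = (-5 + b)*(2*b) = 2*b*(-5 + b))
13*u(L(Y(-5, -2))) = 13*(2*(-7)*(-5 - 7))**2 = 13*(2*(-7)*(-12))**2 = 13*168**2 = 13*28224 = 366912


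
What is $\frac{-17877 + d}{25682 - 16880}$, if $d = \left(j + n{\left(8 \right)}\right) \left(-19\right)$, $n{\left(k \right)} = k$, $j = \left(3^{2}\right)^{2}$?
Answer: $- \frac{9784}{4401} \approx -2.2231$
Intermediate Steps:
$j = 81$ ($j = 9^{2} = 81$)
$d = -1691$ ($d = \left(81 + 8\right) \left(-19\right) = 89 \left(-19\right) = -1691$)
$\frac{-17877 + d}{25682 - 16880} = \frac{-17877 - 1691}{25682 - 16880} = - \frac{19568}{8802} = \left(-19568\right) \frac{1}{8802} = - \frac{9784}{4401}$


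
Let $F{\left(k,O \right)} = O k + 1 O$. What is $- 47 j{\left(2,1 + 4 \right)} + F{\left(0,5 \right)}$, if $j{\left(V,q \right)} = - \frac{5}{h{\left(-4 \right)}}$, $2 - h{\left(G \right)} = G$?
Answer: $\frac{265}{6} \approx 44.167$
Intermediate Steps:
$h{\left(G \right)} = 2 - G$
$F{\left(k,O \right)} = O + O k$ ($F{\left(k,O \right)} = O k + O = O + O k$)
$j{\left(V,q \right)} = - \frac{5}{6}$ ($j{\left(V,q \right)} = - \frac{5}{2 - -4} = - \frac{5}{2 + 4} = - \frac{5}{6}$)
$- 47 j{\left(2,1 + 4 \right)} + F{\left(0,5 \right)} = \left(-47\right) \left(- \frac{5}{6}\right) + 5 \left(1 + 0\right) = \frac{235}{6} + 5 \cdot 1 = \frac{235}{6} + 5 = \frac{265}{6}$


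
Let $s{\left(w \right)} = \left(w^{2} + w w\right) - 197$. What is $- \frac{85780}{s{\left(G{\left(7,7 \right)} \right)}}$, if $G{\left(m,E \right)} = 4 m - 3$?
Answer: $- \frac{85780}{1053} \approx -81.463$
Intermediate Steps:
$G{\left(m,E \right)} = -3 + 4 m$
$s{\left(w \right)} = -197 + 2 w^{2}$ ($s{\left(w \right)} = \left(w^{2} + w^{2}\right) - 197 = 2 w^{2} - 197 = -197 + 2 w^{2}$)
$- \frac{85780}{s{\left(G{\left(7,7 \right)} \right)}} = - \frac{85780}{-197 + 2 \left(-3 + 4 \cdot 7\right)^{2}} = - \frac{85780}{-197 + 2 \left(-3 + 28\right)^{2}} = - \frac{85780}{-197 + 2 \cdot 25^{2}} = - \frac{85780}{-197 + 2 \cdot 625} = - \frac{85780}{-197 + 1250} = - \frac{85780}{1053}$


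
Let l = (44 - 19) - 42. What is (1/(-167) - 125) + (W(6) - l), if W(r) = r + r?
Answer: -16033/167 ≈ -96.006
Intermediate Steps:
l = -17 (l = 25 - 42 = -17)
W(r) = 2*r
(1/(-167) - 125) + (W(6) - l) = (1/(-167) - 125) + (2*6 - 1*(-17)) = (-1/167 - 125) + (12 + 17) = -20876/167 + 29 = -16033/167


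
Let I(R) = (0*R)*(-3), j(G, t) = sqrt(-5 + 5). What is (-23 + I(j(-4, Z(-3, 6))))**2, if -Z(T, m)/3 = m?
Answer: 529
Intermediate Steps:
Z(T, m) = -3*m
j(G, t) = 0 (j(G, t) = sqrt(0) = 0)
I(R) = 0 (I(R) = 0*(-3) = 0)
(-23 + I(j(-4, Z(-3, 6))))**2 = (-23 + 0)**2 = (-23)**2 = 529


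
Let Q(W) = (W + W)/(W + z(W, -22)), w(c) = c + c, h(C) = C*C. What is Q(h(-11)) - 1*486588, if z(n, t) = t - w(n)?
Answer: -6325666/13 ≈ -4.8659e+5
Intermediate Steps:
h(C) = C**2
w(c) = 2*c
z(n, t) = t - 2*n
Q(W) = 2*W/(-22 - W) (Q(W) = (W + W)/(W + (-22 - 2*W)) = (2*W)/(-22 - W) = 2*W/(-22 - W))
Q(h(-11)) - 1*486588 = -2*(-11)**2/(22 + (-11)**2) - 1*486588 = -2*121/(22 + 121) - 486588 = -2*121/143 - 486588 = -2*121*1/143 - 486588 = -22/13 - 486588 = -6325666/13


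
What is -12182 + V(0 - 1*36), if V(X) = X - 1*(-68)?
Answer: -12150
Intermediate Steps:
V(X) = 68 + X (V(X) = X + 68 = 68 + X)
-12182 + V(0 - 1*36) = -12182 + (68 + (0 - 1*36)) = -12182 + (68 + (0 - 36)) = -12182 + (68 - 36) = -12182 + 32 = -12150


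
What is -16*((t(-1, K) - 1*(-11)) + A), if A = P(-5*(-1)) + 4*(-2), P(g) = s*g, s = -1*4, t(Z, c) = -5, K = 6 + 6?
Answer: 352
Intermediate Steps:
K = 12
s = -4
P(g) = -4*g
A = -28 (A = -(-20)*(-1) + 4*(-2) = -4*5 - 8 = -20 - 8 = -28)
-16*((t(-1, K) - 1*(-11)) + A) = -16*((-5 - 1*(-11)) - 28) = -16*((-5 + 11) - 28) = -16*(6 - 28) = -16*(-22) = 352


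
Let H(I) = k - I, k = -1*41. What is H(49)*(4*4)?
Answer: -1440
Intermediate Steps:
k = -41
H(I) = -41 - I
H(49)*(4*4) = (-41 - 1*49)*(4*4) = (-41 - 49)*16 = -90*16 = -1440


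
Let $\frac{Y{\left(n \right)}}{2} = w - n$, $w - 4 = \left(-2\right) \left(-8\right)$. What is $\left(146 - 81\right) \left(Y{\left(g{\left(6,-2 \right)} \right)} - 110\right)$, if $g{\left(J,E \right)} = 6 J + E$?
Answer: $-8970$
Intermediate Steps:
$w = 20$ ($w = 4 - -16 = 4 + 16 = 20$)
$g{\left(J,E \right)} = E + 6 J$
$Y{\left(n \right)} = 40 - 2 n$ ($Y{\left(n \right)} = 2 \left(20 - n\right) = 40 - 2 n$)
$\left(146 - 81\right) \left(Y{\left(g{\left(6,-2 \right)} \right)} - 110\right) = \left(146 - 81\right) \left(\left(40 - 2 \left(-2 + 6 \cdot 6\right)\right) - 110\right) = 65 \left(\left(40 - 2 \left(-2 + 36\right)\right) - 110\right) = 65 \left(\left(40 - 68\right) - 110\right) = 65 \left(-28 - 110\right) = 65 \left(-138\right) = -8970$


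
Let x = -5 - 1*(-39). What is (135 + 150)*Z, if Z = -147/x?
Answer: -41895/34 ≈ -1232.2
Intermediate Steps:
x = 34 (x = -5 + 39 = 34)
Z = -147/34 ≈ -4.3235
(135 + 150)*Z = (135 + 150)*(-147/34) = 285*(-147/34) = -41895/34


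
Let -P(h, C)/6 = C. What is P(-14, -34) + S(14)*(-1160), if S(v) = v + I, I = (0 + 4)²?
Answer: -34596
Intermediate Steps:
P(h, C) = -6*C
I = 16 (I = 4² = 16)
S(v) = 16 + v (S(v) = v + 16 = 16 + v)
P(-14, -34) + S(14)*(-1160) = -6*(-34) + (16 + 14)*(-1160) = 204 + 30*(-1160) = 204 - 34800 = -34596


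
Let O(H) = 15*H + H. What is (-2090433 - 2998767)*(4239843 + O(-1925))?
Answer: -21420661635600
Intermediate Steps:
O(H) = 16*H
(-2090433 - 2998767)*(4239843 + O(-1925)) = (-2090433 - 2998767)*(4239843 + 16*(-1925)) = -5089200*(4239843 - 30800) = -5089200*4209043 = -21420661635600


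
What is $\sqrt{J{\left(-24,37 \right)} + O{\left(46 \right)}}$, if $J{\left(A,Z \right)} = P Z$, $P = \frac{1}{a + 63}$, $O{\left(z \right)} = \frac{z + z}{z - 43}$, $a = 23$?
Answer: $\frac{\sqrt{2069934}}{258} \approx 5.5765$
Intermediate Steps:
$O{\left(z \right)} = \frac{2 z}{-43 + z}$
$P = \frac{1}{86}$ ($P = \frac{1}{23 + 63} = \frac{1}{86} \approx 0.011628$)
$J{\left(A,Z \right)} = \frac{Z}{86}$
$\sqrt{J{\left(-24,37 \right)} + O{\left(46 \right)}} = \sqrt{\frac{1}{86} \cdot 37 + 2 \cdot 46 \frac{1}{-43 + 46}} = \sqrt{\frac{37}{86} + 2 \cdot 46 \cdot \frac{1}{3}} = \sqrt{\frac{37}{86} + \frac{92}{3}} = \sqrt{\frac{8023}{258}} = \frac{\sqrt{2069934}}{258}$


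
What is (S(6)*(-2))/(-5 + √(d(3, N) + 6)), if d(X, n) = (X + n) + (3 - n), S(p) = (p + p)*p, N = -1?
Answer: 720/13 + 288*√3/13 ≈ 93.756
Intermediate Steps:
S(p) = 2*p² (S(p) = (2*p)*p = 2*p²)
d(X, n) = 3 + X
(S(6)*(-2))/(-5 + √(d(3, N) + 6)) = ((2*6²)*(-2))/(-5 + √((3 + 3) + 6)) = ((2*36)*(-2))/(-5 + √(6 + 6)) = (72*(-2))/(-5 + √12) = -144/(-5 + 2*√3)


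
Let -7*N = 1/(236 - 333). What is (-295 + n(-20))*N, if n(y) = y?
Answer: -45/97 ≈ -0.46392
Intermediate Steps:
N = 1/679 (N = -1/(7*(236 - 333)) = -⅐/(-97) = -⅐*(-1/97) = 1/679 ≈ 0.0014728)
(-295 + n(-20))*N = (-295 - 20)*(1/679) = -315*1/679 = -45/97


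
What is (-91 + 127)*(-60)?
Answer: -2160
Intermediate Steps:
(-91 + 127)*(-60) = 36*(-60) = -2160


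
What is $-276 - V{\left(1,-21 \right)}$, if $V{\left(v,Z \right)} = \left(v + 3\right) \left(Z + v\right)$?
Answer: $-196$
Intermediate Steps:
$V{\left(v,Z \right)} = \left(3 + v\right) \left(Z + v\right)$
$-276 - V{\left(1,-21 \right)} = -276 - \left(1^{2} + 3 \left(-21\right) + 3 \cdot 1 - 21\right) = -276 - \left(1 - 63 + 3 - 21\right) = -276 - -80 = -276 + 80 = -196$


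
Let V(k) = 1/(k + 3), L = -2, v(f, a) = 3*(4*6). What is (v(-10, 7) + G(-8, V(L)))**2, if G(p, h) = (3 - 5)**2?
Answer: 5776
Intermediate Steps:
v(f, a) = 72 (v(f, a) = 3*24 = 72)
V(k) = 1/(3 + k)
G(p, h) = 4 (G(p, h) = (-2)**2 = 4)
(v(-10, 7) + G(-8, V(L)))**2 = (72 + 4)**2 = 76**2 = 5776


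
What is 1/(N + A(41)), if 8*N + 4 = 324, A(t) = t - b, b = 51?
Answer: 1/30 ≈ 0.033333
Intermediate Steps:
A(t) = -51 + t (A(t) = t - 1*51 = t - 51 = -51 + t)
N = 40 (N = -½ + (⅛)*324 = -½ + 81/2 = 40)
1/(N + A(41)) = 1/(40 + (-51 + 41)) = 1/(40 - 10) = 1/30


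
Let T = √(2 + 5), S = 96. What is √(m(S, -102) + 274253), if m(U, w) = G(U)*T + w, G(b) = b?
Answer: √(274151 + 96*√7) ≈ 523.84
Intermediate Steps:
T = √7 ≈ 2.6458
m(U, w) = w + U*√7 (m(U, w) = U*√7 + w = w + U*√7)
√(m(S, -102) + 274253) = √((-102 + 96*√7) + 274253) = √(274151 + 96*√7)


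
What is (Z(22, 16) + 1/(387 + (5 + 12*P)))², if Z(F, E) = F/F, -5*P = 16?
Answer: 3143529/3125824 ≈ 1.0057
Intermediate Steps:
P = -16/5 (P = -⅕*16 = -16/5 ≈ -3.2000)
Z(F, E) = 1
(Z(22, 16) + 1/(387 + (5 + 12*P)))² = (1 + 1/(387 + (5 + 12*(-16/5))))² = (1 + 1/(387 + (5 - 192/5)))² = (1 + 1/(387 - 167/5))² = (1 + 1/(1768/5))² = (1 + 5/1768)² = (1773/1768)² = 3143529/3125824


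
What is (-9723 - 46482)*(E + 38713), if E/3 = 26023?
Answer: -6563732310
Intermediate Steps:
E = 78069 (E = 3*26023 = 78069)
(-9723 - 46482)*(E + 38713) = (-9723 - 46482)*(78069 + 38713) = -56205*116782 = -6563732310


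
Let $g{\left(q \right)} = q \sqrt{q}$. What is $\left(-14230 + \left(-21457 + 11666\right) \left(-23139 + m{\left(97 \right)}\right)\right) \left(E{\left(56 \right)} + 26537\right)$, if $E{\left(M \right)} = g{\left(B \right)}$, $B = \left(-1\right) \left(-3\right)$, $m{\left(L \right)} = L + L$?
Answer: $5961278712305 + 673920795 \sqrt{3} \approx 5.9624 \cdot 10^{12}$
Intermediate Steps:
$m{\left(L \right)} = 2 L$
$B = 3$
$g{\left(q \right)} = q^{\frac{3}{2}}$
$E{\left(M \right)} = 3 \sqrt{3}$ ($E{\left(M \right)} = 3^{\frac{3}{2}} = 3 \sqrt{3}$)
$\left(-14230 + \left(-21457 + 11666\right) \left(-23139 + m{\left(97 \right)}\right)\right) \left(E{\left(56 \right)} + 26537\right) = \left(-14230 + \left(-21457 + 11666\right) \left(-23139 + 2 \cdot 97\right)\right) \left(3 \sqrt{3} + 26537\right) = \left(-14230 - 9791 \left(-23139 + 194\right)\right) \left(26537 + 3 \sqrt{3}\right) = \left(-14230 - -224654495\right) \left(26537 + 3 \sqrt{3}\right) = \left(-14230 + 224654495\right) \left(26537 + 3 \sqrt{3}\right) = 224640265 \left(26537 + 3 \sqrt{3}\right) = 5961278712305 + 673920795 \sqrt{3}$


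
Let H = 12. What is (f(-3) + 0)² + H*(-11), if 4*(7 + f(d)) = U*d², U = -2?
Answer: ¼ ≈ 0.25000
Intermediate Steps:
f(d) = -7 - d²/2 (f(d) = -7 + (-2*d²)/4 = -7 - d²/2)
(f(-3) + 0)² + H*(-11) = ((-7 - ½*(-3)²) + 0)² + 12*(-11) = ((-7 - ½*9) + 0)² - 132 = ((-7 - 9/2) + 0)² - 132 = (-23/2 + 0)² - 132 = (-23/2)² - 132 = 529/4 - 132 = ¼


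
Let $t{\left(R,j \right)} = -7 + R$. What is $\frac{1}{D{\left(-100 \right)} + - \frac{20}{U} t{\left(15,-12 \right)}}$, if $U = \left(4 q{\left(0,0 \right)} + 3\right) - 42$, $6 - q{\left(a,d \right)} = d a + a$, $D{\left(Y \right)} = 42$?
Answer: $\frac{3}{158} \approx 0.018987$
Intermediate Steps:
$q{\left(a,d \right)} = 6 - a - a d$ ($q{\left(a,d \right)} = 6 - \left(d a + a\right) = 6 - \left(a d + a\right) = 6 - \left(a + a d\right) = 6 - a - a d$)
$U = -15$ ($U = \left(4 \left(6 - 0 - 0 \cdot 0\right) + 3\right) - 42 = \left(4 \left(6 + 0 + 0\right) + 3\right) - 42 = \left(4 \cdot 6 + 3\right) - 42 = \left(24 + 3\right) - 42 = 27 - 42 = -15$)
$\frac{1}{D{\left(-100 \right)} + - \frac{20}{U} t{\left(15,-12 \right)}} = \frac{1}{42 + - \frac{20}{-15} \left(-7 + 15\right)} = \frac{1}{42 + \left(-20\right) \left(- \frac{1}{15}\right) 8} = \frac{1}{42 + \frac{4}{3} \cdot 8} = \frac{1}{42 + \frac{32}{3}} = \frac{1}{\frac{158}{3}} = \frac{3}{158}$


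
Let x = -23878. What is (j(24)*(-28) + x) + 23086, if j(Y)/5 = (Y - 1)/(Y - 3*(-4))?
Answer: -7933/9 ≈ -881.44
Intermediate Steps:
j(Y) = 5*(-1 + Y)/(12 + Y) (j(Y) = 5*((Y - 1)/(Y - 3*(-4))) = 5*((-1 + Y)/(Y + 12)) = 5*((-1 + Y)/(12 + Y)) = 5*(-1 + Y)/(12 + Y))
(j(24)*(-28) + x) + 23086 = ((5*(-1 + 24)/(12 + 24))*(-28) - 23878) + 23086 = ((5*23/36)*(-28) - 23878) + 23086 = ((5*(1/36)*23)*(-28) - 23878) + 23086 = ((115/36)*(-28) - 23878) + 23086 = (-805/9 - 23878) + 23086 = -215707/9 + 23086 = -7933/9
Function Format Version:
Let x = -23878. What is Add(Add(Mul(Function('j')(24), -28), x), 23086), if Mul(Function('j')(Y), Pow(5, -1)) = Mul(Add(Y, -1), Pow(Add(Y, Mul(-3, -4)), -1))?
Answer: Rational(-7933, 9) ≈ -881.44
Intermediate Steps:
Function('j')(Y) = Mul(5, Pow(Add(12, Y), -1), Add(-1, Y)) (Function('j')(Y) = Mul(5, Mul(Add(Y, -1), Pow(Add(Y, Mul(-3, -4)), -1))) = Mul(5, Mul(Add(-1, Y), Pow(Add(Y, 12), -1))) = Mul(5, Mul(Add(-1, Y), Pow(Add(12, Y), -1))) = Mul(5, Mul(Pow(Add(12, Y), -1), Add(-1, Y))) = Mul(5, Pow(Add(12, Y), -1), Add(-1, Y)))
Add(Add(Mul(Function('j')(24), -28), x), 23086) = Add(Add(Mul(Mul(5, Pow(Add(12, 24), -1), Add(-1, 24)), -28), -23878), 23086) = Add(Add(Mul(Mul(5, Pow(36, -1), 23), -28), -23878), 23086) = Add(Add(Mul(Mul(5, Rational(1, 36), 23), -28), -23878), 23086) = Add(Add(Mul(Rational(115, 36), -28), -23878), 23086) = Add(Add(Rational(-805, 9), -23878), 23086) = Add(Rational(-215707, 9), 23086) = Rational(-7933, 9)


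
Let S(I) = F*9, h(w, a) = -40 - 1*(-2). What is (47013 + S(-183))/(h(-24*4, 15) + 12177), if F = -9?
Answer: 46932/12139 ≈ 3.8662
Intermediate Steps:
h(w, a) = -38 (h(w, a) = -40 + 2 = -38)
S(I) = -81 (S(I) = -9*9 = -81)
(47013 + S(-183))/(h(-24*4, 15) + 12177) = (47013 - 81)/(-38 + 12177) = 46932/12139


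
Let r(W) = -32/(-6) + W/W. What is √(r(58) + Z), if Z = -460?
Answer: I*√4083/3 ≈ 21.299*I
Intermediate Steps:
r(W) = 19/3 (r(W) = -32*(-⅙) + 1 = 16/3 + 1 = 19/3)
√(r(58) + Z) = √(19/3 - 460) = √(-1361/3) = I*√4083/3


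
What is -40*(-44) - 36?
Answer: 1724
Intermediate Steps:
-40*(-44) - 36 = 1760 - 36 = 1724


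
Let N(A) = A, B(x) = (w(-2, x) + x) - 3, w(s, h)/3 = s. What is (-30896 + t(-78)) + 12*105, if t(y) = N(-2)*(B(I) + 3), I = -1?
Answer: -29622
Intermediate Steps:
w(s, h) = 3*s
B(x) = -9 + x (B(x) = (3*(-2) + x) - 3 = (-6 + x) - 3 = -9 + x)
t(y) = 14 (t(y) = -2*((-9 - 1) + 3) = -2*(-10 + 3) = -2*(-7) = 14)
(-30896 + t(-78)) + 12*105 = (-30896 + 14) + 12*105 = -30882 + 1260 = -29622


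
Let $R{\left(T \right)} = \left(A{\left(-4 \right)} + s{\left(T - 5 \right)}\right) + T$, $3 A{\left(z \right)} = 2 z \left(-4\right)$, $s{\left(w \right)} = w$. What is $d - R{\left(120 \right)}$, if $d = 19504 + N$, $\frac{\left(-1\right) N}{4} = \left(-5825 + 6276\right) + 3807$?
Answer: $\frac{6679}{3} \approx 2226.3$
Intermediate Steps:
$A{\left(z \right)} = - \frac{8 z}{3}$ ($A{\left(z \right)} = \frac{2 z \left(-4\right)}{3} = \frac{\left(-8\right) z}{3} = - \frac{8 z}{3}$)
$R{\left(T \right)} = \frac{17}{3} + 2 T$ ($R{\left(T \right)} = \left(\left(- \frac{8}{3}\right) \left(-4\right) + \left(T - 5\right)\right) + T = \left(\frac{32}{3} + \left(-5 + T\right)\right) + T = \left(\frac{17}{3} + T\right) + T = \frac{17}{3} + 2 T$)
$N = -17032$ ($N = - 4 \left(\left(-5825 + 6276\right) + 3807\right) = - 4 \left(451 + 3807\right) = \left(-4\right) 4258 = -17032$)
$d = 2472$ ($d = 19504 - 17032 = 2472$)
$d - R{\left(120 \right)} = 2472 - \left(\frac{17}{3} + 2 \cdot 120\right) = 2472 - \left(\frac{17}{3} + 240\right) = 2472 - \frac{737}{3} = \frac{6679}{3}$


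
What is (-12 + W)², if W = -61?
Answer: 5329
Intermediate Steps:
(-12 + W)² = (-12 - 61)² = (-73)² = 5329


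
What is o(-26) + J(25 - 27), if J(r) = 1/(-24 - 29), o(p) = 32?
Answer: 1695/53 ≈ 31.981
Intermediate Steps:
J(r) = -1/53 (J(r) = 1/(-53) = -1/53)
o(-26) + J(25 - 27) = 32 - 1/53 = 1695/53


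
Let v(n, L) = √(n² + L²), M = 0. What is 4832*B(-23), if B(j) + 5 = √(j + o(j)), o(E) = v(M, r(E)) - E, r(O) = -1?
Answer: -19328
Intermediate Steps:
v(n, L) = √(L² + n²)
o(E) = 1 - E (o(E) = √((-1)² + 0²) - E = √(1 + 0) - E = √1 - E = 1 - E)
B(j) = -4 (B(j) = -5 + √(j + (1 - j)) = -5 + √1 = -5 + 1 = -4)
4832*B(-23) = 4832*(-4) = -19328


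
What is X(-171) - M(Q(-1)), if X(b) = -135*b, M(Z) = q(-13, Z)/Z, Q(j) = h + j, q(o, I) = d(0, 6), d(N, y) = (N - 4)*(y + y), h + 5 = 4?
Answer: 23061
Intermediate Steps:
h = -1 (h = -5 + 4 = -1)
d(N, y) = 2*y*(-4 + N) (d(N, y) = (-4 + N)*(2*y) = 2*y*(-4 + N))
q(o, I) = -48 (q(o, I) = 2*6*(-4 + 0) = 2*6*(-4) = -48)
Q(j) = -1 + j
M(Z) = -48/Z
X(-171) - M(Q(-1)) = -135*(-171) - (-48)/(-1 - 1) = 23085 - (-48)/(-2) = 23085 - (-48)*(-1)/2 = 23085 - 1*24 = 23085 - 24 = 23061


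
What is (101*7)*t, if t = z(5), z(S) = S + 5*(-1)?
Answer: 0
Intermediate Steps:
z(S) = -5 + S (z(S) = S - 5 = -5 + S)
t = 0 (t = -5 + 5 = 0)
(101*7)*t = (101*7)*0 = 707*0 = 0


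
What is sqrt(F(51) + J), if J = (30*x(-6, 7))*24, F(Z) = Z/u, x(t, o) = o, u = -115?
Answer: sqrt(66648135)/115 ≈ 70.990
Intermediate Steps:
F(Z) = -Z/115 (F(Z) = Z/(-115) = Z*(-1/115) = -Z/115)
J = 5040 (J = (30*7)*24 = 210*24 = 5040)
sqrt(F(51) + J) = sqrt(-1/115*51 + 5040) = sqrt(-51/115 + 5040) = sqrt(579549/115) = sqrt(66648135)/115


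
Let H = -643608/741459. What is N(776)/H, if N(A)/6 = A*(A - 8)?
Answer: -36823819776/8939 ≈ -4.1195e+6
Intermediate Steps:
H = -214536/247153 (H = -643608*1/741459 = -214536/247153 ≈ -0.86803)
N(A) = 6*A*(-8 + A) (N(A) = 6*(A*(A - 8)) = 6*(A*(-8 + A)) = 6*A*(-8 + A))
N(776)/H = (6*776*(-8 + 776))/(-214536/247153) = (6*776*768)*(-247153/214536) = 3575808*(-247153/214536) = -36823819776/8939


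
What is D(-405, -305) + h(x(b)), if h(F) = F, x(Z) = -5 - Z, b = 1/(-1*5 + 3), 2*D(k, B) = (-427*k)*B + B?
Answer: -52745489/2 ≈ -2.6373e+7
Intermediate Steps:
D(k, B) = B/2 - 427*B*k/2 (D(k, B) = ((-427*k)*B + B)/2 = (-427*B*k + B)/2 = (B - 427*B*k)/2 = B/2 - 427*B*k/2)
b = -½ (b = 1/(-5 + 3) = 1/(-2) = -½ ≈ -0.50000)
D(-405, -305) + h(x(b)) = (½)*(-305)*(1 - 427*(-405)) + (-5 - 1*(-½)) = (½)*(-305)*(1 + 172935) + (-5 + ½) = (½)*(-305)*172936 - 9/2 = -26372740 - 9/2 = -52745489/2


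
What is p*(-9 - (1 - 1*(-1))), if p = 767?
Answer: -8437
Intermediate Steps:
p*(-9 - (1 - 1*(-1))) = 767*(-9 - (1 - 1*(-1))) = 767*(-9 - (1 + 1)) = 767*(-9 - 1*2) = 767*(-9 - 2) = 767*(-11) = -8437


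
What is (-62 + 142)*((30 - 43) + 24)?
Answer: 880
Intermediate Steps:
(-62 + 142)*((30 - 43) + 24) = 80*(-13 + 24) = 80*11 = 880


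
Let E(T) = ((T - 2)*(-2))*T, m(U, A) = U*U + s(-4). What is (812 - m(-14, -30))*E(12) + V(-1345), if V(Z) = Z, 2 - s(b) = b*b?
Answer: -152545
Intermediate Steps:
s(b) = 2 - b**2 (s(b) = 2 - b*b = 2 - b**2)
m(U, A) = -14 + U**2 (m(U, A) = U*U + (2 - 1*(-4)**2) = U**2 + (2 - 1*16) = U**2 + (2 - 16) = U**2 - 14 = -14 + U**2)
E(T) = T*(4 - 2*T) (E(T) = ((-2 + T)*(-2))*T = (4 - 2*T)*T = T*(4 - 2*T))
(812 - m(-14, -30))*E(12) + V(-1345) = (812 - (-14 + (-14)**2))*(2*12*(2 - 1*12)) - 1345 = (812 - (-14 + 196))*(2*12*(2 - 12)) - 1345 = (812 - 1*182)*(2*12*(-10)) - 1345 = (812 - 182)*(-240) - 1345 = 630*(-240) - 1345 = -151200 - 1345 = -152545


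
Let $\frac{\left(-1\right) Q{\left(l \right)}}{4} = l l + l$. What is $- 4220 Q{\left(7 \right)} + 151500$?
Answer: $1096780$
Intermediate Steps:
$Q{\left(l \right)} = - 4 l - 4 l^{2}$ ($Q{\left(l \right)} = - 4 \left(l l + l\right) = - 4 \left(l^{2} + l\right) = - 4 \left(l + l^{2}\right) = - 4 l - 4 l^{2}$)
$- 4220 Q{\left(7 \right)} + 151500 = - 4220 \left(\left(-4\right) 7 \left(1 + 7\right)\right) + 151500 = - 4220 \left(\left(-4\right) 7 \cdot 8\right) + 151500 = \left(-4220\right) \left(-224\right) + 151500 = 945280 + 151500 = 1096780$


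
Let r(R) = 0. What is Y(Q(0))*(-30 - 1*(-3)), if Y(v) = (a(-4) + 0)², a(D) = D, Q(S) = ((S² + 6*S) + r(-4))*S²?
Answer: -432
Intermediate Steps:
Q(S) = S²*(S² + 6*S) (Q(S) = ((S² + 6*S) + 0)*S² = (S² + 6*S)*S² = S²*(S² + 6*S))
Y(v) = 16 (Y(v) = (-4 + 0)² = (-4)² = 16)
Y(Q(0))*(-30 - 1*(-3)) = 16*(-30 - 1*(-3)) = 16*(-30 + 3) = 16*(-27) = -432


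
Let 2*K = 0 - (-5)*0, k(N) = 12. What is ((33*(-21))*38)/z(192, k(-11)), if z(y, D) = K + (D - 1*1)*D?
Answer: -399/2 ≈ -199.50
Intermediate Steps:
K = 0 (K = (0 - (-5)*0)/2 = (0 - 1*0)/2 = (0 + 0)/2 = (½)*0 = 0)
z(y, D) = D*(-1 + D) (z(y, D) = 0 + (D - 1*1)*D = 0 + (D - 1)*D = 0 + (-1 + D)*D = 0 + D*(-1 + D) = D*(-1 + D))
((33*(-21))*38)/z(192, k(-11)) = ((33*(-21))*38)/((12*(-1 + 12))) = (-693*38)/((12*11)) = -26334/132 = -26334*1/132 = -399/2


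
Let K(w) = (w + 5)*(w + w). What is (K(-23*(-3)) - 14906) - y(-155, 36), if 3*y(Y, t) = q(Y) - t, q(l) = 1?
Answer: -14047/3 ≈ -4682.3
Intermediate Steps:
K(w) = 2*w*(5 + w) (K(w) = (5 + w)*(2*w) = 2*w*(5 + w))
y(Y, t) = ⅓ - t/3 (y(Y, t) = (1 - t)/3 = ⅓ - t/3)
(K(-23*(-3)) - 14906) - y(-155, 36) = (2*(-23*(-3))*(5 - 23*(-3)) - 14906) - (⅓ - ⅓*36) = (2*69*(5 + 69) - 14906) - (⅓ - 12) = (2*69*74 - 14906) - 1*(-35/3) = (10212 - 14906) + 35/3 = -4694 + 35/3 = -14047/3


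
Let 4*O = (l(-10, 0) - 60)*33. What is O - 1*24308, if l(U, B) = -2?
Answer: -49639/2 ≈ -24820.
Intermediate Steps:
O = -1023/2 (O = ((-2 - 60)*33)/4 = (-62*33)/4 = (1/4)*(-2046) = -1023/2 ≈ -511.50)
O - 1*24308 = -1023/2 - 1*24308 = -1023/2 - 24308 = -49639/2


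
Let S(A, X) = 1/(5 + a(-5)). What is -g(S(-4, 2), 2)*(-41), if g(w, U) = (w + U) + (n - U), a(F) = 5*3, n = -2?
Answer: -1599/20 ≈ -79.950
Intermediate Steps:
a(F) = 15
S(A, X) = 1/20 (S(A, X) = 1/(5 + 15) = 1/20)
g(w, U) = -2 + w (g(w, U) = (w + U) + (-2 - U) = (U + w) + (-2 - U) = -2 + w)
-g(S(-4, 2), 2)*(-41) = -(-2 + 1/20)*(-41) = -1*(-39/20)*(-41) = (39/20)*(-41) = -1599/20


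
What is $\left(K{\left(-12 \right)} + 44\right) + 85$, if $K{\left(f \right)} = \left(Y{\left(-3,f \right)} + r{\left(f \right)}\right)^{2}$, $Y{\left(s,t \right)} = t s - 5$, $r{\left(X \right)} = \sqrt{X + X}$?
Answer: $1066 + 124 i \sqrt{6} \approx 1066.0 + 303.74 i$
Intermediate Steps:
$r{\left(X \right)} = \sqrt{2} \sqrt{X}$ ($r{\left(X \right)} = \sqrt{2 X} = \sqrt{2} \sqrt{X}$)
$Y{\left(s,t \right)} = -5 + s t$ ($Y{\left(s,t \right)} = s t - 5 = -5 + s t$)
$K{\left(f \right)} = \left(-5 - 3 f + \sqrt{2} \sqrt{f}\right)^{2}$ ($K{\left(f \right)} = \left(\left(-5 - 3 f\right) + \sqrt{2} \sqrt{f}\right)^{2} = \left(-5 - 3 f + \sqrt{2} \sqrt{f}\right)^{2}$)
$\left(K{\left(-12 \right)} + 44\right) + 85 = \left(\left(5 + 3 \left(-12\right) - \sqrt{2} \sqrt{-12}\right)^{2} + 44\right) + 85 = \left(\left(5 - 36 - \sqrt{2} \cdot 2 i \sqrt{3}\right)^{2} + 44\right) + 85 = \left(\left(5 - 36 - 2 i \sqrt{6}\right)^{2} + 44\right) + 85 = \left(\left(-31 - 2 i \sqrt{6}\right)^{2} + 44\right) + 85 = \left(44 + \left(-31 - 2 i \sqrt{6}\right)^{2}\right) + 85 = 129 + \left(-31 - 2 i \sqrt{6}\right)^{2}$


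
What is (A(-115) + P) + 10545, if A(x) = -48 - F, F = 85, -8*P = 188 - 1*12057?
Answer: 95165/8 ≈ 11896.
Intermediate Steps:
P = 11869/8 (P = -(188 - 1*12057)/8 = -(188 - 12057)/8 = -1/8*(-11869) = 11869/8 ≈ 1483.6)
A(x) = -133 (A(x) = -48 - 1*85 = -48 - 85 = -133)
(A(-115) + P) + 10545 = (-133 + 11869/8) + 10545 = 10805/8 + 10545 = 95165/8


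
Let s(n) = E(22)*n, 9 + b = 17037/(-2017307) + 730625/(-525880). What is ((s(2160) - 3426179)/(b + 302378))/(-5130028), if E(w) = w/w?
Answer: 287829604408442/130393002685646792637 ≈ 2.2074e-6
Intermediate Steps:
E(w) = 1
b = -3496230425/336247672 (b = -9 + (17037/(-2017307) + 730625/(-525880)) = -9 + (17037*(-1/2017307) + 730625*(-1/525880)) = -9 + (-27/3197 - 146125/105176) = -9 - 470001377/336247672 = -3496230425/336247672 ≈ -10.398)
s(n) = n (s(n) = 1*n = n)
((s(2160) - 3426179)/(b + 302378))/(-5130028) = ((2160 - 3426179)/(-3496230425/336247672 + 302378))/(-5130028) = -3424019/101670402333591/336247672*(-1/5130028) = -3424019*336247672/101670402333591*(-1/5130028) = -1151318417633768/101670402333591*(-1/5130028) = 287829604408442/130393002685646792637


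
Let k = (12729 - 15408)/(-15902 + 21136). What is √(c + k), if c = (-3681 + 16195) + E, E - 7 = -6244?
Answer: √171942861526/5234 ≈ 79.224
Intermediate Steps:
E = -6237 (E = 7 - 6244 = -6237)
k = -2679/5234 ≈ -0.51185
c = 6277 (c = (-3681 + 16195) - 6237 = 12514 - 6237 = 6277)
√(c + k) = √(6277 - 2679/5234) = √(32851139/5234) = √171942861526/5234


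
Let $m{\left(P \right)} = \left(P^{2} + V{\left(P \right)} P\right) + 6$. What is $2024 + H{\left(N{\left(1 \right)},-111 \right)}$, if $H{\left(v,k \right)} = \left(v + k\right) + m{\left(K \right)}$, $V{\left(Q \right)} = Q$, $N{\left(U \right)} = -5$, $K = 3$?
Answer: $1932$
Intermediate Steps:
$m{\left(P \right)} = 6 + 2 P^{2}$ ($m{\left(P \right)} = \left(P^{2} + P P\right) + 6 = \left(P^{2} + P^{2}\right) + 6 = 2 P^{2} + 6 = 6 + 2 P^{2}$)
$H{\left(v,k \right)} = 24 + k + v$ ($H{\left(v,k \right)} = \left(v + k\right) + \left(6 + 2 \cdot 3^{2}\right) = \left(k + v\right) + \left(6 + 2 \cdot 9\right) = \left(k + v\right) + \left(6 + 18\right) = \left(k + v\right) + 24 = 24 + k + v$)
$2024 + H{\left(N{\left(1 \right)},-111 \right)} = 2024 - 92 = 1932$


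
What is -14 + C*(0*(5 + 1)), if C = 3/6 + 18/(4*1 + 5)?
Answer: -14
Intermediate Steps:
C = 5/2 (C = 3*(⅙) + 18/(4 + 5) = ½ + 18/9 = ½ + 18*(⅑) = ½ + 2 = 5/2 ≈ 2.5000)
-14 + C*(0*(5 + 1)) = -14 + 5*(0*(5 + 1))/2 = -14 + 5*(0*6)/2 = -14 + (5/2)*0 = -14 + 0 = -14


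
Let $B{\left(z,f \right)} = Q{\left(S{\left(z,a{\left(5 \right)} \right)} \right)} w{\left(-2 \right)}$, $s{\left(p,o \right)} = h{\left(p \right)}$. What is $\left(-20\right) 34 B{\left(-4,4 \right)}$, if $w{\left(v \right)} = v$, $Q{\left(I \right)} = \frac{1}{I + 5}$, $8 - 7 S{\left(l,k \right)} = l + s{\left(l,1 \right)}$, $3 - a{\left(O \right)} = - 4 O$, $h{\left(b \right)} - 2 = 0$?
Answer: $\frac{1904}{9} \approx 211.56$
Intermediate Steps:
$h{\left(b \right)} = 2$ ($h{\left(b \right)} = 2 + 0 = 2$)
$a{\left(O \right)} = 3 + 4 O$ ($a{\left(O \right)} = 3 - - 4 O = 3 + 4 O$)
$s{\left(p,o \right)} = 2$
$S{\left(l,k \right)} = \frac{6}{7} - \frac{l}{7}$ ($S{\left(l,k \right)} = \frac{8}{7} - \frac{l + 2}{7} = \frac{8}{7} - \frac{2 + l}{7} = \frac{8}{7} - \left(\frac{2}{7} + \frac{l}{7}\right) = \frac{6}{7} - \frac{l}{7}$)
$Q{\left(I \right)} = \frac{1}{5 + I}$
$B{\left(z,f \right)} = - \frac{2}{\frac{41}{7} - \frac{z}{7}}$ ($B{\left(z,f \right)} = \frac{1}{5 - \left(- \frac{6}{7} + \frac{z}{7}\right)} \left(-2\right) = \frac{1}{\frac{41}{7} - \frac{z}{7}} \left(-2\right) = - \frac{2}{\frac{41}{7} - \frac{z}{7}}$)
$\left(-20\right) 34 B{\left(-4,4 \right)} = \left(-20\right) 34 \frac{14}{-41 - 4} = - 680 \frac{14}{-45} = - 680 \cdot 14 \left(- \frac{1}{45}\right) = \left(-680\right) \left(- \frac{14}{45}\right) = \frac{1904}{9}$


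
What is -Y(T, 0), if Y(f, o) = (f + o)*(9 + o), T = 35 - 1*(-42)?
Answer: -693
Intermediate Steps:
T = 77 (T = 35 + 42 = 77)
Y(f, o) = (9 + o)*(f + o)
-Y(T, 0) = -(0² + 9*77 + 9*0 + 77*0) = -(0 + 693 + 0 + 0) = -1*693 = -693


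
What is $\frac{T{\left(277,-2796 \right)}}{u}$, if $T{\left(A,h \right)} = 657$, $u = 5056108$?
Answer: $\frac{657}{5056108} \approx 0.00012994$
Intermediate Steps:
$\frac{T{\left(277,-2796 \right)}}{u} = \frac{657}{5056108}$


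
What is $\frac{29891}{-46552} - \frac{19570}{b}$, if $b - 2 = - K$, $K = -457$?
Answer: $- \frac{924742609}{21367368} \approx -43.278$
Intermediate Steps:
$b = 459$ ($b = 2 - -457 = 2 + 457 = 459$)
$\frac{29891}{-46552} - \frac{19570}{b} = \frac{29891}{-46552} - \frac{19570}{459} = 29891 \left(- \frac{1}{46552}\right) - \frac{19570}{459} = - \frac{29891}{46552} - \frac{19570}{459} = - \frac{924742609}{21367368}$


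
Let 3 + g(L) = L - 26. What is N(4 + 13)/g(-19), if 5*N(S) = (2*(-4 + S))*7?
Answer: -91/120 ≈ -0.75833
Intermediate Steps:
g(L) = -29 + L (g(L) = -3 + (L - 26) = -3 + (-26 + L) = -29 + L)
N(S) = -56/5 + 14*S/5 (N(S) = ((2*(-4 + S))*7)/5 = ((-8 + 2*S)*7)/5 = (-56 + 14*S)/5 = -56/5 + 14*S/5)
N(4 + 13)/g(-19) = (-56/5 + 14*(4 + 13)/5)/(-29 - 19) = (-56/5 + (14/5)*17)/(-48) = (-56/5 + 238/5)*(-1/48) = (182/5)*(-1/48) = -91/120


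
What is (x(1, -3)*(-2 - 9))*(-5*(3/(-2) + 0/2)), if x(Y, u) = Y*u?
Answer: 495/2 ≈ 247.50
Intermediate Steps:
(x(1, -3)*(-2 - 9))*(-5*(3/(-2) + 0/2)) = ((1*(-3))*(-2 - 9))*(-5*(3/(-2) + 0/2)) = (-3*(-11))*(-5*(3*(-½) + 0*(½))) = 33*(-5*(-3/2 + 0)) = 33*(-5*(-3/2)) = 33*(15/2) = 495/2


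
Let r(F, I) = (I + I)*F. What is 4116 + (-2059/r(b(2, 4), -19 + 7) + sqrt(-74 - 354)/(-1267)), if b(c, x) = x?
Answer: 397195/96 - 2*I*sqrt(107)/1267 ≈ 4137.4 - 0.016328*I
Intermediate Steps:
r(F, I) = 2*F*I (r(F, I) = (2*I)*F = 2*F*I)
4116 + (-2059/r(b(2, 4), -19 + 7) + sqrt(-74 - 354)/(-1267)) = 4116 + (-2059*1/(8*(-19 + 7)) + sqrt(-74 - 354)/(-1267)) = 4116 + (-2059/(2*4*(-12)) + sqrt(-428)*(-1/1267)) = 4116 + (-2059/(-96) + (2*I*sqrt(107))*(-1/1267)) = 4116 + (-2059*(-1/96) - 2*I*sqrt(107)/1267) = 4116 + (2059/96 - 2*I*sqrt(107)/1267) = 397195/96 - 2*I*sqrt(107)/1267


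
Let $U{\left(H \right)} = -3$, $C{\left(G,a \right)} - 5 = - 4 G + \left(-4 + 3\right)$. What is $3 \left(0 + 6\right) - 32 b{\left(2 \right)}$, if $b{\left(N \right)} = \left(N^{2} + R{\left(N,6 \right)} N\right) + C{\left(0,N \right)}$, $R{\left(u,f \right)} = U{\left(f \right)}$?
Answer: $-46$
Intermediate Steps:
$C{\left(G,a \right)} = 4 - 4 G$ ($C{\left(G,a \right)} = 5 - \left(1 + 4 G\right) = 4 - 4 G$)
$R{\left(u,f \right)} = -3$
$b{\left(N \right)} = 4 + N^{2} - 3 N$ ($b{\left(N \right)} = \left(N^{2} - 3 N\right) + \left(4 - 0\right) = \left(N^{2} - 3 N\right) + \left(4 + 0\right) = \left(N^{2} - 3 N\right) + 4 = 4 + N^{2} - 3 N$)
$3 \left(0 + 6\right) - 32 b{\left(2 \right)} = 3 \left(0 + 6\right) - 32 \left(4 + 2^{2} - 6\right) = 3 \cdot 6 - 32 \left(4 + 4 - 6\right) = 18 - 64 = -46$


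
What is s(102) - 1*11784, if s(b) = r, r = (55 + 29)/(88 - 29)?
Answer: -695172/59 ≈ -11783.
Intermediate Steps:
r = 84/59 ≈ 1.4237
s(b) = 84/59
s(102) - 1*11784 = 84/59 - 1*11784 = 84/59 - 11784 = -695172/59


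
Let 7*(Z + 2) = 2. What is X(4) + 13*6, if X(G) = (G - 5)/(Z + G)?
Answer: 1241/16 ≈ 77.563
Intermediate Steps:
Z = -12/7 (Z = -2 + (⅐)*2 = -2 + 2/7 = -12/7 ≈ -1.7143)
X(G) = (-5 + G)/(-12/7 + G) (X(G) = (G - 5)/(-12/7 + G) = (-5 + G)/(-12/7 + G))
X(4) + 13*6 = 7*(-5 + 4)/(-12 + 7*4) + 13*6 = 7*(-1)/(-12 + 28) + 78 = 7*(-1)/16 + 78 = 7*(1/16)*(-1) + 78 = -7/16 + 78 = 1241/16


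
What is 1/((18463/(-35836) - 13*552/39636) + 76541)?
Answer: 118366308/9059793167411 ≈ 1.3065e-5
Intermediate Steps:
1/((18463/(-35836) - 13*552/39636) + 76541) = 1/((18463*(-1/35836) - 7176*1/39636) + 76541) = 1/((-18463/35836 - 598/3303) + 76541) = 1/(-82413217/118366308 + 76541) = 1/(9059793167411/118366308) = 118366308/9059793167411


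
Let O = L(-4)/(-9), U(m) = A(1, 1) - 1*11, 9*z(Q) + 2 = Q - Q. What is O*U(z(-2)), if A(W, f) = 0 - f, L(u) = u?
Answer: -16/3 ≈ -5.3333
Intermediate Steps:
z(Q) = -2/9 (z(Q) = -2/9 + (Q - Q)/9 = -2/9 + (⅑)*0 = -2/9 + 0 = -2/9)
A(W, f) = -f
U(m) = -12 (U(m) = -1*1 - 1*11 = -1 - 11 = -12)
O = 4/9 (O = -4/(-9) = -4*(-⅑) = 4/9 ≈ 0.44444)
O*U(z(-2)) = (4/9)*(-12) = -16/3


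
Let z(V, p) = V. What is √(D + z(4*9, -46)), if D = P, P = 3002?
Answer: 7*√62 ≈ 55.118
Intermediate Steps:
D = 3002
√(D + z(4*9, -46)) = √(3002 + 4*9) = √(3002 + 36) = √3038 = 7*√62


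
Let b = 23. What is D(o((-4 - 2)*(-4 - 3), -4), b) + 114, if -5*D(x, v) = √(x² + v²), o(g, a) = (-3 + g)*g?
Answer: 114 - √2683573/5 ≈ -213.63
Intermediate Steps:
o(g, a) = g*(-3 + g)
D(x, v) = -√(v² + x²)/5 (D(x, v) = -√(x² + v²)/5 = -√(v² + x²)/5)
D(o((-4 - 2)*(-4 - 3), -4), b) + 114 = -√(23² + (((-4 - 2)*(-4 - 3))*(-3 + (-4 - 2)*(-4 - 3)))²)/5 + 114 = -√(529 + ((-6*(-7))*(-3 - 6*(-7)))²)/5 + 114 = -√(529 + (42*(-3 + 42))²)/5 + 114 = -√(529 + (42*39)²)/5 + 114 = -√(529 + 1638²)/5 + 114 = -√(529 + 2683044)/5 + 114 = -√2683573/5 + 114 = 114 - √2683573/5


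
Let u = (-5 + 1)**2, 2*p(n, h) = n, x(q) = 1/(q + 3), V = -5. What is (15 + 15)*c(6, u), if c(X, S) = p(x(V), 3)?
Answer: -15/2 ≈ -7.5000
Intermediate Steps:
x(q) = 1/(3 + q)
p(n, h) = n/2
u = 16 (u = (-4)**2 = 16)
c(X, S) = -1/4 (c(X, S) = 1/(2*(3 - 5)) = (1/2)/(-2) = (1/2)*(-1/2) = -1/4)
(15 + 15)*c(6, u) = (15 + 15)*(-1/4) = 30*(-1/4) = -15/2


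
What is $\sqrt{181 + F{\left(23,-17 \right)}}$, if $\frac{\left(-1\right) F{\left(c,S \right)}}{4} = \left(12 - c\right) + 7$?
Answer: $\sqrt{197} \approx 14.036$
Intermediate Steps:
$F{\left(c,S \right)} = -76 + 4 c$ ($F{\left(c,S \right)} = - 4 \left(\left(12 - c\right) + 7\right) = - 4 \left(19 - c\right) = -76 + 4 c$)
$\sqrt{181 + F{\left(23,-17 \right)}} = \sqrt{181 + \left(-76 + 4 \cdot 23\right)} = \sqrt{181 + \left(-76 + 92\right)} = \sqrt{181 + 16} = \sqrt{197}$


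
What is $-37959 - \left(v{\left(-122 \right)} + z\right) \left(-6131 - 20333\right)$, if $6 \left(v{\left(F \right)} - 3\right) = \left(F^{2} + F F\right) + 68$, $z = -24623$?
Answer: $- \frac{1559954965}{3} \approx -5.1999 \cdot 10^{8}$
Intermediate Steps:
$v{\left(F \right)} = \frac{43}{3} + \frac{F^{2}}{3}$ ($v{\left(F \right)} = 3 + \frac{\left(F^{2} + F F\right) + 68}{6} = 3 + \frac{\left(F^{2} + F^{2}\right) + 68}{6} = 3 + \frac{2 F^{2} + 68}{6} = 3 + \frac{68 + 2 F^{2}}{6} = 3 + \left(\frac{34}{3} + \frac{F^{2}}{3}\right) = \frac{43}{3} + \frac{F^{2}}{3}$)
$-37959 - \left(v{\left(-122 \right)} + z\right) \left(-6131 - 20333\right) = -37959 - \left(\left(\frac{43}{3} + \frac{\left(-122\right)^{2}}{3}\right) - 24623\right) \left(-6131 - 20333\right) = -37959 - \left(\left(\frac{43}{3} + \frac{1}{3} \cdot 14884\right) - 24623\right) \left(-26464\right) = -37959 - \left(\left(\frac{43}{3} + \frac{14884}{3}\right) - 24623\right) \left(-26464\right) = -37959 - \left(\frac{14927}{3} - 24623\right) \left(-26464\right) = -37959 - \left(- \frac{58942}{3}\right) \left(-26464\right) = -37959 - \frac{1559841088}{3} = - \frac{1559954965}{3}$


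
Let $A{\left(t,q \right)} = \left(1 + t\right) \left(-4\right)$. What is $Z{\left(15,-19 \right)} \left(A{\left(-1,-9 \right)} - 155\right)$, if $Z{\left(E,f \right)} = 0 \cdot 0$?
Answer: $0$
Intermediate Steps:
$Z{\left(E,f \right)} = 0$
$A{\left(t,q \right)} = -4 - 4 t$
$Z{\left(15,-19 \right)} \left(A{\left(-1,-9 \right)} - 155\right) = 0 \left(\left(-4 - -4\right) - 155\right) = 0 \left(\left(-4 + 4\right) - 155\right) = 0 \left(0 - 155\right) = 0 \left(-155\right) = 0$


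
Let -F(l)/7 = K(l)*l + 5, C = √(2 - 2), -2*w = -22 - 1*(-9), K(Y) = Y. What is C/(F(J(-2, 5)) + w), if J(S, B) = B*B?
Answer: 0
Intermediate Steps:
J(S, B) = B²
w = 13/2 (w = -(-22 - 1*(-9))/2 = -(-22 + 9)/2 = -½*(-13) = 13/2 ≈ 6.5000)
C = 0 (C = √0 = 0)
F(l) = -35 - 7*l² (F(l) = -7*(l*l + 5) = -7*(l² + 5) = -7*(5 + l²) = -35 - 7*l²)
C/(F(J(-2, 5)) + w) = 0/((-35 - 7*(5²)²) + 13/2) = 0/((-35 - 7*25²) + 13/2) = 0/((-35 - 7*625) + 13/2) = 0/((-35 - 4375) + 13/2) = 0/(-4410 + 13/2) = 0/(-8807/2) = -2/8807*0 = 0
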